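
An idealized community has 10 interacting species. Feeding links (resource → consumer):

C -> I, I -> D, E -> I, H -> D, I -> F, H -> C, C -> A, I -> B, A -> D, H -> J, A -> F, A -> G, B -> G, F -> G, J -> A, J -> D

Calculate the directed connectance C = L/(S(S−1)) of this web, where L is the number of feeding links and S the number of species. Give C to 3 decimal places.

The web has S = 10 species and L = 16 feeding links.
C = L / (S(S−1)) = 16 / 90 = 0.1778 ≈ 0.178.

C = 0.178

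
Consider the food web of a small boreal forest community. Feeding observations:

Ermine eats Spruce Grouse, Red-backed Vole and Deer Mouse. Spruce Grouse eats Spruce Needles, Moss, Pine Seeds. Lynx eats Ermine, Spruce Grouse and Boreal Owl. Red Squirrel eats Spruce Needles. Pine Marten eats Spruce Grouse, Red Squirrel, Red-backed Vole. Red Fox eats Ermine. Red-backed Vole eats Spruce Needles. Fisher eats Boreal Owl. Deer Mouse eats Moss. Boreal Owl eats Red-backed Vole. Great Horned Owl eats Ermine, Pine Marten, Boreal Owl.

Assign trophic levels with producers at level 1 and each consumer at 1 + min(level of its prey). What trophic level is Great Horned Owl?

Trophic level 4

Spruce Needles is a producer → level 1.
Red-backed Vole eats Spruce Needles → level 2.
Boreal Owl eats Red-backed Vole → level 3.
Great Horned Owl eats Boreal Owl → level 4.
No prey of Great Horned Owl is below level 3, so 4 is the minimum.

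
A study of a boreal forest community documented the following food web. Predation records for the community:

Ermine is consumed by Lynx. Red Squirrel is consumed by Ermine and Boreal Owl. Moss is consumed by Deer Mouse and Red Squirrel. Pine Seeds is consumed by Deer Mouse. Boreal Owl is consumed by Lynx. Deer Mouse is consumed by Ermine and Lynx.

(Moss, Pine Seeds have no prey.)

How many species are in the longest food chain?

4 species

One longest chain: Moss → Red Squirrel → Boreal Owl → Lynx.
It has 4 species and 3 links.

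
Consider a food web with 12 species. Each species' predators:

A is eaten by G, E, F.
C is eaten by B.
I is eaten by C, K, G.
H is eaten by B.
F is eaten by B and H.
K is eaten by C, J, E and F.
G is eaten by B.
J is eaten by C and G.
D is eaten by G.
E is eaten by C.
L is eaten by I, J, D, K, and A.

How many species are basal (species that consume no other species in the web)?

Basal species (no prey listed): L.
Count: 1.

1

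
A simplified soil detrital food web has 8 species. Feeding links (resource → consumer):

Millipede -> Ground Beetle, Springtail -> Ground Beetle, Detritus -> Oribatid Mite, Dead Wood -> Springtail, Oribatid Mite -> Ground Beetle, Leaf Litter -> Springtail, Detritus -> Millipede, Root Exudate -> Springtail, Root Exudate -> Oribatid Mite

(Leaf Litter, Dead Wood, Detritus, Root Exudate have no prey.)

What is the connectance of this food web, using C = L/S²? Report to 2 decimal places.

The web has S = 8 species and L = 9 feeding links.
C = L / S² = 9 / 64 = 0.1406 ≈ 0.14.

C = 0.14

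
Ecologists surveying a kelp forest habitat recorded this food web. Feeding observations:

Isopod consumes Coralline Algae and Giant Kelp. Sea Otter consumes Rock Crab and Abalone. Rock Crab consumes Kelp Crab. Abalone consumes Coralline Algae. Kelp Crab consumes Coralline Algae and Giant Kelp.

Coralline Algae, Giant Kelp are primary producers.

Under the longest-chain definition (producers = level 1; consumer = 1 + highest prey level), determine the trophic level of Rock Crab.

Coralline Algae is a producer → level 1.
Kelp Crab eats Coralline Algae (level 1); other prey at levels: Giant Kelp 1 → level 2.
Rock Crab eats Kelp Crab → level 3.

Trophic level 3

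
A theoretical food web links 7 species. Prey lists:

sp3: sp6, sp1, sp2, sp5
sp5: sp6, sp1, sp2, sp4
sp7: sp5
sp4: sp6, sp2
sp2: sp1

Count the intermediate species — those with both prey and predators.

3

Intermediate species (has both prey and predators): sp2, sp4, sp5.
Count: 3.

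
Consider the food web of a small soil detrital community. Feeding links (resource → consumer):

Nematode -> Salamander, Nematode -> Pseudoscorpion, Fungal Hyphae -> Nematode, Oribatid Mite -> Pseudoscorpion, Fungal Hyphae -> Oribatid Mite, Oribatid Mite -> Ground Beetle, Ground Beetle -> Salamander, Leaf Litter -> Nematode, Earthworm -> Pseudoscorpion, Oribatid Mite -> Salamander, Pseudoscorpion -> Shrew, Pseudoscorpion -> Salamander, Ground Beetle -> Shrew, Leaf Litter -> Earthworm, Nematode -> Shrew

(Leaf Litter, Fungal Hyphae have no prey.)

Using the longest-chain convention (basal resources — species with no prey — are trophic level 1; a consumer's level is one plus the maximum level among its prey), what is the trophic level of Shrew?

Trophic level 4

Leaf Litter has no prey (basal) → level 1.
Earthworm eats Leaf Litter → level 2.
Pseudoscorpion eats Earthworm (level 2); other prey at levels: Nematode 2, Oribatid Mite 2 → level 3.
Shrew eats Pseudoscorpion (level 3); other prey at levels: Nematode 2, Ground Beetle 3 → level 4.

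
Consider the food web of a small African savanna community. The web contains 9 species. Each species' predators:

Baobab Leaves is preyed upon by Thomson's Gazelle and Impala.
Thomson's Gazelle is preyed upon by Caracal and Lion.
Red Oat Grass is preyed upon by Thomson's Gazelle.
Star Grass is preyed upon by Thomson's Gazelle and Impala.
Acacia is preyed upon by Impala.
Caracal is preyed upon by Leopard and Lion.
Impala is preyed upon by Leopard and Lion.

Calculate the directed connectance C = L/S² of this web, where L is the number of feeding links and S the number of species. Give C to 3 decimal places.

C = 0.148

The web has S = 9 species and L = 12 feeding links.
C = L / S² = 12 / 81 = 0.1481 ≈ 0.148.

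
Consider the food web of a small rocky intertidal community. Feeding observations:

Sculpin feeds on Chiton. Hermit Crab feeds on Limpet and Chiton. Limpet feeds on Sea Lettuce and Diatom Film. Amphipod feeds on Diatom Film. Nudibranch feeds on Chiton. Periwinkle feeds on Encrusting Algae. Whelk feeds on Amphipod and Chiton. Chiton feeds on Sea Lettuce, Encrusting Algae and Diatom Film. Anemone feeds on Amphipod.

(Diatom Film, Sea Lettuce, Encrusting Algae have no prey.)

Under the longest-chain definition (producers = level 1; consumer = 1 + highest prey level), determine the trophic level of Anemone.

Trophic level 3

Diatom Film is a producer → level 1.
Amphipod eats Diatom Film → level 2.
Anemone eats Amphipod → level 3.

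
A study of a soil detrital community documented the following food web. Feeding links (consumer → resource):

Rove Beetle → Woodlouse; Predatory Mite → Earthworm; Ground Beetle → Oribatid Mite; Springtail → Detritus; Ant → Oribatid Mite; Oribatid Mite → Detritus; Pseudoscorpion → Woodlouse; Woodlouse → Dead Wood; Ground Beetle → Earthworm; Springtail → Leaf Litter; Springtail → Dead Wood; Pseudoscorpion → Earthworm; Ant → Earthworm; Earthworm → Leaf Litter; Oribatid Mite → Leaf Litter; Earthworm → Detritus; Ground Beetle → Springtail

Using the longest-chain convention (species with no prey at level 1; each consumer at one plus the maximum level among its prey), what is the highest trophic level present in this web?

Basal resources (level 1): Dead Wood, Leaf Litter, Detritus.
Dead Wood → Woodlouse → Pseudoscorpion gives Pseudoscorpion level 3.
No species has a prey at level 3, so no species reaches level 4.

3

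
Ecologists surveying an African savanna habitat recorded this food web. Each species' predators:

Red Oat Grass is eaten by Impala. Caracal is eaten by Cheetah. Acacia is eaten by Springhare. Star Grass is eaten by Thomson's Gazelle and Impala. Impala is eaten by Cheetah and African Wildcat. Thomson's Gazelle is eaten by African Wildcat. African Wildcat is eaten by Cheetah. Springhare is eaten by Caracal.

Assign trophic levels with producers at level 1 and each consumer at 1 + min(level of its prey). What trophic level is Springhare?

Trophic level 2

Acacia is a producer → level 1.
Springhare eats Acacia → level 2.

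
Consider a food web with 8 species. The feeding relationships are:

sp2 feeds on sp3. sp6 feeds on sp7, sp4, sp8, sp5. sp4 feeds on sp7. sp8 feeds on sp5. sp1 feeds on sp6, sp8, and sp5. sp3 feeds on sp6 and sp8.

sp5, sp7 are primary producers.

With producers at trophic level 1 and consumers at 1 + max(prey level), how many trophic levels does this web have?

5

Producers (level 1): sp5, sp7.
sp5 → sp8 → sp6 → sp3 → sp2 gives sp2 level 5.
No species has a prey at level 5, so no species reaches level 6.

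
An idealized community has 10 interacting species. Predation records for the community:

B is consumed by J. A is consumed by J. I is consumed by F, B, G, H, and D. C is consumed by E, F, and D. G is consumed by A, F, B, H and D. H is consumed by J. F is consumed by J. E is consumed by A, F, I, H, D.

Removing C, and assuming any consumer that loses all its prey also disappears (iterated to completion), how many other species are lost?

Remove C.
Round 1: E (all prey gone) → extinct.
Round 2: I (all prey gone) → extinct.
Round 3: G (all prey gone) → extinct.
Round 4: A (all prey gone), F (all prey gone), H (all prey gone), B (all prey gone), D (all prey gone) → extinct.
Round 5: J (all prey gone) → extinct.
No further losses. Total secondary extinctions: 9.

9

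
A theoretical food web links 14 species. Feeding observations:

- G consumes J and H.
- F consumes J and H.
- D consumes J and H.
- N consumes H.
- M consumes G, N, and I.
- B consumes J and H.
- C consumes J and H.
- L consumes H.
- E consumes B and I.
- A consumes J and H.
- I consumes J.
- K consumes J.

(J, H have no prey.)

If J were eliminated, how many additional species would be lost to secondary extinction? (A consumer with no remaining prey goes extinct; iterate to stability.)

2

Remove J.
Round 1: K (all prey gone), I (all prey gone) → extinct.
No further losses. Total secondary extinctions: 2.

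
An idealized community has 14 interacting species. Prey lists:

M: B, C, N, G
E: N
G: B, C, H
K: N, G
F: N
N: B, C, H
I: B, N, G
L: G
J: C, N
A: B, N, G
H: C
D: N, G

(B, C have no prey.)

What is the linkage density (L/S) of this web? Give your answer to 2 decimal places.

L/S = 1.86

There are L = 26 links among S = 14 species.
L/S = 26/14 = 1.8571 ≈ 1.86.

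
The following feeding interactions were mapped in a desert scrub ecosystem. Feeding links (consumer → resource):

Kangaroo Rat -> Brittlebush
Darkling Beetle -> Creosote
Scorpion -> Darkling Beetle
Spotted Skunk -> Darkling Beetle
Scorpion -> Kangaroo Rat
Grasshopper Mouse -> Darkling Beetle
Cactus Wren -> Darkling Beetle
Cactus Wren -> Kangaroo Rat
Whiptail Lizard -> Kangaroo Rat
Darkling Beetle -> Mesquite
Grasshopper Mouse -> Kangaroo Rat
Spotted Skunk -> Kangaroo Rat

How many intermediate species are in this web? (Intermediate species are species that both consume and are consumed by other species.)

Intermediate species (has both prey and predators): Kangaroo Rat, Darkling Beetle.
Count: 2.

2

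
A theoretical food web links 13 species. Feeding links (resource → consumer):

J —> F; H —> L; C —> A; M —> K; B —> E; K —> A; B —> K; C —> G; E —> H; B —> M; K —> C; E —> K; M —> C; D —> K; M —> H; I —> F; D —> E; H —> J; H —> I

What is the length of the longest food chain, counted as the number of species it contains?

One longest chain: B → M → K → C → G.
It has 5 species and 4 links.

5 species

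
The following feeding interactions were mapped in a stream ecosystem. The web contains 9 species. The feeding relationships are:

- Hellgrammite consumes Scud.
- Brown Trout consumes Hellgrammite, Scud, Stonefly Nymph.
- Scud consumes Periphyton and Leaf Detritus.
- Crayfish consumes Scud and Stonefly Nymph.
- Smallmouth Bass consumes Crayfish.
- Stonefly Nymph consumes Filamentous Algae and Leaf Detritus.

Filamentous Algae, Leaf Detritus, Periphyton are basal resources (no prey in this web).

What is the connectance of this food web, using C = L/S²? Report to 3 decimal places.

The web has S = 9 species and L = 11 feeding links.
C = L / S² = 11 / 81 = 0.1358 ≈ 0.136.

C = 0.136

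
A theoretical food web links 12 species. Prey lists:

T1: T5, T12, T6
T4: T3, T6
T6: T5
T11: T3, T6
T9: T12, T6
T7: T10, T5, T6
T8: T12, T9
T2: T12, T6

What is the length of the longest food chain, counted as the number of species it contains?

4 species

One longest chain: T5 → T6 → T9 → T8.
It has 4 species and 3 links.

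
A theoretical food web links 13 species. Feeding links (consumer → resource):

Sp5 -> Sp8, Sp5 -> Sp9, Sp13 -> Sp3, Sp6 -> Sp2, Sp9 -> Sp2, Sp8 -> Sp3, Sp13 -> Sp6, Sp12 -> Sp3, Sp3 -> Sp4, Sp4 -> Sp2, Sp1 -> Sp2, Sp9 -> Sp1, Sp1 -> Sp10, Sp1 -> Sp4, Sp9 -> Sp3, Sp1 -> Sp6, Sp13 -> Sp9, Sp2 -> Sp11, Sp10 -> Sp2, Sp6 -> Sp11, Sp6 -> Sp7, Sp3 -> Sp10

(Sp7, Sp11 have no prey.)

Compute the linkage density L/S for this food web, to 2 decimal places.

There are L = 22 links among S = 13 species.
L/S = 22/13 = 1.6923 ≈ 1.69.

L/S = 1.69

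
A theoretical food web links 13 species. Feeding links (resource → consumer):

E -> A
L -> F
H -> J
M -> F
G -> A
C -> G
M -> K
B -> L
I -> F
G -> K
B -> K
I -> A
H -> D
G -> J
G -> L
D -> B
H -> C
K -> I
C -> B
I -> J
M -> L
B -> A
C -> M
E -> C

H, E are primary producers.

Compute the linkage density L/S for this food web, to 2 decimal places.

L/S = 1.85

There are L = 24 links among S = 13 species.
L/S = 24/13 = 1.8462 ≈ 1.85.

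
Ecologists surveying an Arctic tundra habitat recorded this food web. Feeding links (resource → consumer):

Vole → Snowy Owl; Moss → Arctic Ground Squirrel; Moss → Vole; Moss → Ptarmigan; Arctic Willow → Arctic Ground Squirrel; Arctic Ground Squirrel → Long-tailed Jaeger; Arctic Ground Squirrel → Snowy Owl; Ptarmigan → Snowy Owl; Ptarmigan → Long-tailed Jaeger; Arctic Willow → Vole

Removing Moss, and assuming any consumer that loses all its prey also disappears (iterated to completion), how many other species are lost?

1

Remove Moss.
Round 1: Ptarmigan (all prey gone) → extinct.
No further losses. Total secondary extinctions: 1.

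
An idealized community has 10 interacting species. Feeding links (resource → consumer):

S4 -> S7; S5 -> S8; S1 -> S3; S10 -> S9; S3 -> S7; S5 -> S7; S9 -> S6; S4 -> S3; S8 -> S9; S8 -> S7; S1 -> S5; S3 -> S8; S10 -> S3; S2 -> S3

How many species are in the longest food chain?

One longest chain: S1 → S3 → S8 → S9 → S6.
It has 5 species and 4 links.

5 species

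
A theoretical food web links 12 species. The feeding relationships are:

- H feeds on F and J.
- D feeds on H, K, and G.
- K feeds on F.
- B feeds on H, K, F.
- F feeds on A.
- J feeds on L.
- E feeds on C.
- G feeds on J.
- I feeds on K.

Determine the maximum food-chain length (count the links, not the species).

One longest chain: A → F → H → B.
It has 4 species and 3 links.

3 links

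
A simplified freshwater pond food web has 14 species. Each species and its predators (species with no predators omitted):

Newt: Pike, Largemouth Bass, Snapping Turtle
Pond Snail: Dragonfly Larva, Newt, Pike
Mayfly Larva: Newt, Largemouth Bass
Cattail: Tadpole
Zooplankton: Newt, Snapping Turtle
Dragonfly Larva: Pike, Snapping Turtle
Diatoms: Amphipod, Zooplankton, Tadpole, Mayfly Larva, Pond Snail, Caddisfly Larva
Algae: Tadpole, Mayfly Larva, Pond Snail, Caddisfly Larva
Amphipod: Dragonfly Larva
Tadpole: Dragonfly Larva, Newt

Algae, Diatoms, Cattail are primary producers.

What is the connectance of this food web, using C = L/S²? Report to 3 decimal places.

C = 0.133

The web has S = 14 species and L = 26 feeding links.
C = L / S² = 26 / 196 = 0.1327 ≈ 0.133.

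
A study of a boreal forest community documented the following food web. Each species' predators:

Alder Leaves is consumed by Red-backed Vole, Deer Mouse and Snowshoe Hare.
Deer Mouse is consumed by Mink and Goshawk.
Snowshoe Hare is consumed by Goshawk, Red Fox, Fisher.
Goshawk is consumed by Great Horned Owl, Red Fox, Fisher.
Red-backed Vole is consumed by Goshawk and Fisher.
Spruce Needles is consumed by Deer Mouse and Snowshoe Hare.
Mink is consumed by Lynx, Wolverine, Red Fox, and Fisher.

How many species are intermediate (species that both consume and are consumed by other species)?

Intermediate species (has both prey and predators): Deer Mouse, Snowshoe Hare, Red-backed Vole, Goshawk, Mink.
Count: 5.

5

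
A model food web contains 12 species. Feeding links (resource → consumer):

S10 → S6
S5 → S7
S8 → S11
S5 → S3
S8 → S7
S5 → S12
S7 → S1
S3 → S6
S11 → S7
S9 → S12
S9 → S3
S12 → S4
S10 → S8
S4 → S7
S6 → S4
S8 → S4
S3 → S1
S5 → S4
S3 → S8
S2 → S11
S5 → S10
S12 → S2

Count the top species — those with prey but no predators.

1

Top species (has prey, but nothing eats it): S1.
Count: 1.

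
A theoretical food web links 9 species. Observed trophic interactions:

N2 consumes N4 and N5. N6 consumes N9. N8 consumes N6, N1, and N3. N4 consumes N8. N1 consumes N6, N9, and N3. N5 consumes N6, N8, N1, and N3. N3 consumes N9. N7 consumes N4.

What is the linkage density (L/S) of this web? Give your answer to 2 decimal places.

There are L = 16 links among S = 9 species.
L/S = 16/9 = 1.7778 ≈ 1.78.

L/S = 1.78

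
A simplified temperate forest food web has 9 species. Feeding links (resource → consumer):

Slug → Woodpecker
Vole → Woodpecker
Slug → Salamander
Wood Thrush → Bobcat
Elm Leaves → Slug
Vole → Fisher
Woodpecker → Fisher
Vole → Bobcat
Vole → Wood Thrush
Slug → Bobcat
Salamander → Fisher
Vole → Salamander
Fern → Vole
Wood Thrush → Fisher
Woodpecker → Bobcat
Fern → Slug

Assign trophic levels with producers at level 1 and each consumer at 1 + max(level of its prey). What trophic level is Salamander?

Fern is a producer → level 1.
Slug eats Fern (level 1); other prey at levels: Elm Leaves 1 → level 2.
Salamander eats Slug (level 2); other prey at levels: Vole 2 → level 3.

Trophic level 3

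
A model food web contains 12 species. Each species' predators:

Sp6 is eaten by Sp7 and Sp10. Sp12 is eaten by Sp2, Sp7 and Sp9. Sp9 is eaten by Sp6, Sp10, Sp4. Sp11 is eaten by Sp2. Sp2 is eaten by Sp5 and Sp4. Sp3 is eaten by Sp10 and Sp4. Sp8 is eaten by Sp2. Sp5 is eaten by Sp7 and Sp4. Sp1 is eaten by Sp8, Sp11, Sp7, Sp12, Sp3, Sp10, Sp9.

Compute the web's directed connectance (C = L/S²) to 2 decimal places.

The web has S = 12 species and L = 23 feeding links.
C = L / S² = 23 / 144 = 0.1597 ≈ 0.16.

C = 0.16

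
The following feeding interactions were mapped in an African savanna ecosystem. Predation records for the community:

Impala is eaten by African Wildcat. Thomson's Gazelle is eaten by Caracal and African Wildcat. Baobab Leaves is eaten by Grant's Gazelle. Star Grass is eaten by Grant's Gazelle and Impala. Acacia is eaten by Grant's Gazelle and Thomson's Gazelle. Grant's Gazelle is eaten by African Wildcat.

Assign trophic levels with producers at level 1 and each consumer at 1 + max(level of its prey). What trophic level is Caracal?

Acacia is a producer → level 1.
Thomson's Gazelle eats Acacia → level 2.
Caracal eats Thomson's Gazelle → level 3.

Trophic level 3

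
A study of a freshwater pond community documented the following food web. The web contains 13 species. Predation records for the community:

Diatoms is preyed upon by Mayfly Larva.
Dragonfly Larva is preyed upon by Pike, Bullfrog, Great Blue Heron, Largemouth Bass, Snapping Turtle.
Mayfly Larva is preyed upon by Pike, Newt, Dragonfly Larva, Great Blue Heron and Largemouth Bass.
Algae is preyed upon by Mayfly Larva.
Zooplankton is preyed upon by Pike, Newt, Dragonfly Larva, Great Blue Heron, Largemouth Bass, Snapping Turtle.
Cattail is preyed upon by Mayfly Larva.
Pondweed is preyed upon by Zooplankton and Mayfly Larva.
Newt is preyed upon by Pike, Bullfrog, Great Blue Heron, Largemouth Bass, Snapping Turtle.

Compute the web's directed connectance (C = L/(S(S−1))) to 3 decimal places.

The web has S = 13 species and L = 26 feeding links.
C = L / (S(S−1)) = 26 / 156 = 0.1667 ≈ 0.167.

C = 0.167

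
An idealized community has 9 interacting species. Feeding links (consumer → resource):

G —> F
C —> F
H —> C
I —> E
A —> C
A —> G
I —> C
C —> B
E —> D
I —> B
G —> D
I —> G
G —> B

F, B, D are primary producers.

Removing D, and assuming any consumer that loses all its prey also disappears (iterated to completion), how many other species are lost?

1

Remove D.
Round 1: E (all prey gone) → extinct.
No further losses. Total secondary extinctions: 1.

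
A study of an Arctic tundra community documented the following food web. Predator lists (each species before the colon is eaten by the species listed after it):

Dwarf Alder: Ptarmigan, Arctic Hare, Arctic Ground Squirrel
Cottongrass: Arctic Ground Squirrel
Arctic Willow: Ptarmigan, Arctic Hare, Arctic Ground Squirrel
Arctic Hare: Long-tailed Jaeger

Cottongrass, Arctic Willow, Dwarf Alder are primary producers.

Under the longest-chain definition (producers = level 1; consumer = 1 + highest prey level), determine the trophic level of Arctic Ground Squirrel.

Trophic level 2

Cottongrass is a producer → level 1.
Arctic Ground Squirrel eats Cottongrass (level 1); other prey at levels: Arctic Willow 1, Dwarf Alder 1 → level 2.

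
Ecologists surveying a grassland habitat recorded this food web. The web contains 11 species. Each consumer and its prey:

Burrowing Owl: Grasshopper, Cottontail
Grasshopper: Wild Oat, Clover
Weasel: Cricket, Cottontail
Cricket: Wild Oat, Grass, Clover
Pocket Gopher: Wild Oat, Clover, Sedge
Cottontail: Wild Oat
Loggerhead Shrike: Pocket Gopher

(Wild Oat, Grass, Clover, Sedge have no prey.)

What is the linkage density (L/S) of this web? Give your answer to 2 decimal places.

L/S = 1.27

There are L = 14 links among S = 11 species.
L/S = 14/11 = 1.2727 ≈ 1.27.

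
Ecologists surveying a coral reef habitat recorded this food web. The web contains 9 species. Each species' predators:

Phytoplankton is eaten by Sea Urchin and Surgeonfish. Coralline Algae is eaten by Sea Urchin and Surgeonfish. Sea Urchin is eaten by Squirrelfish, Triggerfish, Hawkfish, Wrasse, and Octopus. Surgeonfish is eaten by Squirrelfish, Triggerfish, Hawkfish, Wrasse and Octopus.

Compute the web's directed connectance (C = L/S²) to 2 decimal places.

C = 0.17

The web has S = 9 species and L = 14 feeding links.
C = L / S² = 14 / 81 = 0.1728 ≈ 0.17.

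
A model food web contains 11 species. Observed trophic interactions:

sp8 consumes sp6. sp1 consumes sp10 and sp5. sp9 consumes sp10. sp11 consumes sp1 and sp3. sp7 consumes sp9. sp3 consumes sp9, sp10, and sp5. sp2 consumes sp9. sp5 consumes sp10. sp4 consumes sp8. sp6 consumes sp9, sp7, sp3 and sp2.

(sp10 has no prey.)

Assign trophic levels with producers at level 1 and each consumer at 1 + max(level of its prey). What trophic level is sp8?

Trophic level 5

sp10 is a producer → level 1.
sp9 eats sp10 → level 2.
sp2 eats sp9 → level 3.
sp6 eats sp2 (level 3); other prey at levels: sp9 2, sp3 3, sp7 3 → level 4.
sp8 eats sp6 → level 5.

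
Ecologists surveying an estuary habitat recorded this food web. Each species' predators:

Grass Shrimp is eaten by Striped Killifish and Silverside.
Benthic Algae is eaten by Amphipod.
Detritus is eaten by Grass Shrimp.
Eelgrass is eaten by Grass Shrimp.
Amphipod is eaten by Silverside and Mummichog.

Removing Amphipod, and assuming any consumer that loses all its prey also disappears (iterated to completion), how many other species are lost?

Remove Amphipod.
Round 1: Mummichog (all prey gone) → extinct.
No further losses. Total secondary extinctions: 1.

1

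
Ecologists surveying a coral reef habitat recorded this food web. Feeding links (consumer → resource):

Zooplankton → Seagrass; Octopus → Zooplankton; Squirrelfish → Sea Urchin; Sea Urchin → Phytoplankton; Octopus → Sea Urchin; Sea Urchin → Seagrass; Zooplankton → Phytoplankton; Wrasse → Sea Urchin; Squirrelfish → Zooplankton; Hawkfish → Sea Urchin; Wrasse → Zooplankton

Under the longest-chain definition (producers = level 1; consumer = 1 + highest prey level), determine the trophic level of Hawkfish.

Seagrass is a producer → level 1.
Sea Urchin eats Seagrass (level 1); other prey at levels: Phytoplankton 1 → level 2.
Hawkfish eats Sea Urchin → level 3.

Trophic level 3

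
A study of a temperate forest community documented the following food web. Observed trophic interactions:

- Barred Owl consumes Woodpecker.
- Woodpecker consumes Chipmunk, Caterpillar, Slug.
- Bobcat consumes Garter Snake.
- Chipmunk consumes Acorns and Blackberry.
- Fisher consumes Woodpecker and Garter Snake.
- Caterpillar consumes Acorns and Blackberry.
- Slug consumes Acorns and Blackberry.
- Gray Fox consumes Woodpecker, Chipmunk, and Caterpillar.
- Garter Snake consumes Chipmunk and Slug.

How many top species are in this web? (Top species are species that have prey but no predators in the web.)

Top species (has prey, but nothing eats it): Gray Fox, Bobcat, Barred Owl, Fisher.
Count: 4.

4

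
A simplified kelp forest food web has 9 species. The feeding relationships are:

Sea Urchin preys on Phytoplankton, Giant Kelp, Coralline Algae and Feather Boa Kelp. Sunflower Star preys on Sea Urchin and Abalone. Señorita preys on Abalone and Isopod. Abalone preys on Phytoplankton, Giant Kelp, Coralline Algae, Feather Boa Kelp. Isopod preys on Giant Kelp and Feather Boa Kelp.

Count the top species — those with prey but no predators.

Top species (has prey, but nothing eats it): Sunflower Star, Señorita.
Count: 2.

2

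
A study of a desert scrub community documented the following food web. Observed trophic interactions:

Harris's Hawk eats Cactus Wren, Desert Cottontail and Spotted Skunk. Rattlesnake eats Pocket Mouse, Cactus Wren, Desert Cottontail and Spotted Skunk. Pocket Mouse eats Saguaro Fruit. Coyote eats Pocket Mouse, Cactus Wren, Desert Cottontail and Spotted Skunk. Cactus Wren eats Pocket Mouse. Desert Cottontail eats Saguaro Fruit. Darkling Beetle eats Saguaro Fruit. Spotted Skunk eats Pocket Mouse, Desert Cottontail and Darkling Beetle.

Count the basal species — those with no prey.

1

Basal species (no prey listed): Saguaro Fruit.
Count: 1.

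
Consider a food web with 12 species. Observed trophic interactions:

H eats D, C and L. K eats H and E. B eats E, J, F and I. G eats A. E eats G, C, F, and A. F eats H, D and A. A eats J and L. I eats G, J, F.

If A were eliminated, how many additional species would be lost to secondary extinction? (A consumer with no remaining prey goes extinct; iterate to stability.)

Remove A.
Round 1: G (all prey gone) → extinct.
No further losses. Total secondary extinctions: 1.

1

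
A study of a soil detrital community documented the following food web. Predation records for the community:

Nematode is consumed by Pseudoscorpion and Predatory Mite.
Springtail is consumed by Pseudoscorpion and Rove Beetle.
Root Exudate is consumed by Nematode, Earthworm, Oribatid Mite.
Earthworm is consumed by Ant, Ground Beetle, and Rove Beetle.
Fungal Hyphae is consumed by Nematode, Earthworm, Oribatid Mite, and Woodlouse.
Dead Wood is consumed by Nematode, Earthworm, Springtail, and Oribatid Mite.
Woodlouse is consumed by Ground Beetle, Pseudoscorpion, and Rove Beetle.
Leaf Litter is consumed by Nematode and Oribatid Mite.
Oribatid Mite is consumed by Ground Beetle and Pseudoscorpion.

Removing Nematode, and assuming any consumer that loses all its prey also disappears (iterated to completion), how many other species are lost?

1

Remove Nematode.
Round 1: Predatory Mite (all prey gone) → extinct.
No further losses. Total secondary extinctions: 1.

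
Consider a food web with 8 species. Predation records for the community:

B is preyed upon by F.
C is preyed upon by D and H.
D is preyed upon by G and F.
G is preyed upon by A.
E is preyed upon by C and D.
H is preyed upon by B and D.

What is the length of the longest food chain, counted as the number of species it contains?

One longest chain: E → C → H → D → G → A.
It has 6 species and 5 links.

6 species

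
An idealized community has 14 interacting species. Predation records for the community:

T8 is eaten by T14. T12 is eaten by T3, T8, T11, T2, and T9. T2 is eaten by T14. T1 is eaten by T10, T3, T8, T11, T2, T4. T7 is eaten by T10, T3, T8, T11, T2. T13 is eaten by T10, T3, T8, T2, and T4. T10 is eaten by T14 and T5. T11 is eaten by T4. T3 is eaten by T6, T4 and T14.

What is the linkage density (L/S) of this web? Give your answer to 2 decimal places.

There are L = 29 links among S = 14 species.
L/S = 29/14 = 2.0714 ≈ 2.07.

L/S = 2.07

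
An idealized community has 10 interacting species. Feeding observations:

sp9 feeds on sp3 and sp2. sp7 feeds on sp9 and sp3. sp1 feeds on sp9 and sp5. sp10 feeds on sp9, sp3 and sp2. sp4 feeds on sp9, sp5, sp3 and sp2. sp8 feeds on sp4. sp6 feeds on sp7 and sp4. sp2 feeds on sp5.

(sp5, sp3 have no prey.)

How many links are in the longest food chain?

4 links

One longest chain: sp5 → sp2 → sp9 → sp4 → sp8.
It has 5 species and 4 links.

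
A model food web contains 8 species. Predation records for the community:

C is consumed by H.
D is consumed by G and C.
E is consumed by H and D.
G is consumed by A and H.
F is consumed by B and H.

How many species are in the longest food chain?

4 species

One longest chain: E → D → G → A.
It has 4 species and 3 links.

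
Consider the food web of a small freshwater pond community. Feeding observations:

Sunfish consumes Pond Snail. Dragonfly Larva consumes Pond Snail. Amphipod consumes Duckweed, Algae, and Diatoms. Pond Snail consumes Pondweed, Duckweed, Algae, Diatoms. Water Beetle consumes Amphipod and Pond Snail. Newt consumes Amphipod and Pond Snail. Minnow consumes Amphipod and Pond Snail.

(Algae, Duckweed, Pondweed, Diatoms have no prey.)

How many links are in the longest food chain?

One longest chain: Algae → Pond Snail → Minnow.
It has 3 species and 2 links.

2 links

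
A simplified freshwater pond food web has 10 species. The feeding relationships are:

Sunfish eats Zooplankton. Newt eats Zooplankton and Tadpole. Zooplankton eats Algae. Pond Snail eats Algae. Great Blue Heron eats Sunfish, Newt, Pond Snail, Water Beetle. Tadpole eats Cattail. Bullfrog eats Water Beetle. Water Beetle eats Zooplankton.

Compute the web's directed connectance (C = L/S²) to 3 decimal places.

C = 0.120

The web has S = 10 species and L = 12 feeding links.
C = L / S² = 12 / 100 = 0.1200 ≈ 0.120.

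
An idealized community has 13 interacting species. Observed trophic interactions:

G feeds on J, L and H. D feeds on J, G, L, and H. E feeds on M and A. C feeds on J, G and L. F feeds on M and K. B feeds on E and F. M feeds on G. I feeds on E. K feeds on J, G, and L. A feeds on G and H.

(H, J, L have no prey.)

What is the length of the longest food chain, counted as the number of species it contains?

One longest chain: H → G → A → E → B.
It has 5 species and 4 links.

5 species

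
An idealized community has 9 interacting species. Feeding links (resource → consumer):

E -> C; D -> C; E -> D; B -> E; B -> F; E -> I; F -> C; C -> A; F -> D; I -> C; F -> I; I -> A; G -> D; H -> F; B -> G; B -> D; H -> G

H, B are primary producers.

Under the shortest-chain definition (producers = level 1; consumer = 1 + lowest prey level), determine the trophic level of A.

H is a producer → level 1.
F eats H → level 2.
I eats F → level 3.
A eats I → level 4.
No prey of A is below level 3, so 4 is the minimum.

Trophic level 4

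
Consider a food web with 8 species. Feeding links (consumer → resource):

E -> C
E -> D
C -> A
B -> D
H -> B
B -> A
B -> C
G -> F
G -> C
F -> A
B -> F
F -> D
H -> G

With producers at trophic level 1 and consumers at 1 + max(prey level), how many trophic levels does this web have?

4

Producers (level 1): D, A.
A → C → G → H gives H level 4.
No species has a prey at level 4, so no species reaches level 5.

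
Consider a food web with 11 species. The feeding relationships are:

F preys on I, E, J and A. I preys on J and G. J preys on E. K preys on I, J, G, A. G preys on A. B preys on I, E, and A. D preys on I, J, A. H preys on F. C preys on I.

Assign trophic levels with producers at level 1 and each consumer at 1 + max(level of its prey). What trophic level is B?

Trophic level 4

E is a producer → level 1.
J eats E → level 2.
I eats J (level 2); other prey at levels: G 2 → level 3.
B eats I (level 3); other prey at levels: A 1, E 1 → level 4.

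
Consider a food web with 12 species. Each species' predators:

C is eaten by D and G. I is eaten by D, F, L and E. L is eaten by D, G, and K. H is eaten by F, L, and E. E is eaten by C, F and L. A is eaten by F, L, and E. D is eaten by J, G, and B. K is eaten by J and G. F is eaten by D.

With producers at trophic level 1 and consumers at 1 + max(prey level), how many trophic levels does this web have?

5

Producers (level 1): A, H, I.
A → E → C → D → B gives B level 5.
No species has a prey at level 5, so no species reaches level 6.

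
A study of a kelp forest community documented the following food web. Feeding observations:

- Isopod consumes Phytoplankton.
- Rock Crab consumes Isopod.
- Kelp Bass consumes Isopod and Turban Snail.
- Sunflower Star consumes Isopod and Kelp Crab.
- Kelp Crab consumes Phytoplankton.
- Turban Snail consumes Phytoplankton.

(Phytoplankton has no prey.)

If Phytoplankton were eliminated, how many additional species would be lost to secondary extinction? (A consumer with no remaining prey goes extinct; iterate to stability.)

6

Remove Phytoplankton.
Round 1: Kelp Crab (all prey gone), Turban Snail (all prey gone), Isopod (all prey gone) → extinct.
Round 2: Rock Crab (all prey gone), Sunflower Star (all prey gone), Kelp Bass (all prey gone) → extinct.
No further losses. Total secondary extinctions: 6.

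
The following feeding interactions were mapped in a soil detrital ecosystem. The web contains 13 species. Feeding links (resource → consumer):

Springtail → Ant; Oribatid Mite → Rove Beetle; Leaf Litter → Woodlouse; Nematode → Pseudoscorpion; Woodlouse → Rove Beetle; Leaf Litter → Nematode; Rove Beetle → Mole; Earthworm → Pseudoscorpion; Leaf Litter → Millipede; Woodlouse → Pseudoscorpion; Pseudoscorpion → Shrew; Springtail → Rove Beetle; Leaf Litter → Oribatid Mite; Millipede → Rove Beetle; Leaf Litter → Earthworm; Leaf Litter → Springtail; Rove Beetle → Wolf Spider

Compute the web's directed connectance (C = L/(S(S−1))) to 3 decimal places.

The web has S = 13 species and L = 17 feeding links.
C = L / (S(S−1)) = 17 / 156 = 0.1090 ≈ 0.109.

C = 0.109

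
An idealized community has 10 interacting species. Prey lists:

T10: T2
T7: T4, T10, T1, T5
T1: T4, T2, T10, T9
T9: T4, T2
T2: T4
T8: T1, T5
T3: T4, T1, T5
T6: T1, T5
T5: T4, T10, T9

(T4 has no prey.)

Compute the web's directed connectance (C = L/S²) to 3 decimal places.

C = 0.220

The web has S = 10 species and L = 22 feeding links.
C = L / S² = 22 / 100 = 0.2200 ≈ 0.220.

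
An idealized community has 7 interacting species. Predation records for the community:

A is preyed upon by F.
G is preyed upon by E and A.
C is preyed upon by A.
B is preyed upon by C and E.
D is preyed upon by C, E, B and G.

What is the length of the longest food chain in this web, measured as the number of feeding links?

One longest chain: D → B → C → A → F.
It has 5 species and 4 links.

4 links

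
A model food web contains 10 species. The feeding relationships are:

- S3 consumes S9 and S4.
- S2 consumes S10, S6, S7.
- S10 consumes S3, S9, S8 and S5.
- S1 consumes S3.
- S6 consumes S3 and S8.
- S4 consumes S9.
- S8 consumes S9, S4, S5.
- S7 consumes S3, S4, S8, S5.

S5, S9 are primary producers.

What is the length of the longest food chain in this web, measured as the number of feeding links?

One longest chain: S9 → S4 → S8 → S7 → S2.
It has 5 species and 4 links.

4 links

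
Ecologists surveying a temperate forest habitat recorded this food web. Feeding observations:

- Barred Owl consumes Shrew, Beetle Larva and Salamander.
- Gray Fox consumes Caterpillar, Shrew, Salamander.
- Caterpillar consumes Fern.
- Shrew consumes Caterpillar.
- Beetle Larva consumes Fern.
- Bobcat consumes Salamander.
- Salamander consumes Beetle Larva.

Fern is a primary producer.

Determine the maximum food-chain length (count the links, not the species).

One longest chain: Fern → Beetle Larva → Salamander → Bobcat.
It has 4 species and 3 links.

3 links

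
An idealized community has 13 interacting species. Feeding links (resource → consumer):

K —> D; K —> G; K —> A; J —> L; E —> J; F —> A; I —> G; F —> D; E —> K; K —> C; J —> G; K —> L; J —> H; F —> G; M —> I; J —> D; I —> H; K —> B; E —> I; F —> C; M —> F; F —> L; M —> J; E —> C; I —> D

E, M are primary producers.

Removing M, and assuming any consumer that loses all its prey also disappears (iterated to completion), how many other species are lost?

1

Remove M.
Round 1: F (all prey gone) → extinct.
No further losses. Total secondary extinctions: 1.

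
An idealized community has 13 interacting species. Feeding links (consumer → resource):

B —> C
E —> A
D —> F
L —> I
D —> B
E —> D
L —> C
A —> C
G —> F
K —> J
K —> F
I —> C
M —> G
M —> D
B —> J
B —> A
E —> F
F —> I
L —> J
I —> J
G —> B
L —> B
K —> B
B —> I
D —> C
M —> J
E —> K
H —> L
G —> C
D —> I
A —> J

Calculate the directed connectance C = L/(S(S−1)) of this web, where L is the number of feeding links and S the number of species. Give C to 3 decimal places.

C = 0.199

The web has S = 13 species and L = 31 feeding links.
C = L / (S(S−1)) = 31 / 156 = 0.1987 ≈ 0.199.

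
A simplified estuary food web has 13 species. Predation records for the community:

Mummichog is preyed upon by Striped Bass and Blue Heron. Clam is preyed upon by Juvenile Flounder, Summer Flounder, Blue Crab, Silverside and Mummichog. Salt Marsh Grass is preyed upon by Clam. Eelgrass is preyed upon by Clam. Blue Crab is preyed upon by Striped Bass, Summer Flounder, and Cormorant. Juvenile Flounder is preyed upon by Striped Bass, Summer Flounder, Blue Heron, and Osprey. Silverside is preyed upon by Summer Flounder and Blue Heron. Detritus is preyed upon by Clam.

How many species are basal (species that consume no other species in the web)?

Basal species (no prey listed): Salt Marsh Grass, Detritus, Eelgrass.
Count: 3.

3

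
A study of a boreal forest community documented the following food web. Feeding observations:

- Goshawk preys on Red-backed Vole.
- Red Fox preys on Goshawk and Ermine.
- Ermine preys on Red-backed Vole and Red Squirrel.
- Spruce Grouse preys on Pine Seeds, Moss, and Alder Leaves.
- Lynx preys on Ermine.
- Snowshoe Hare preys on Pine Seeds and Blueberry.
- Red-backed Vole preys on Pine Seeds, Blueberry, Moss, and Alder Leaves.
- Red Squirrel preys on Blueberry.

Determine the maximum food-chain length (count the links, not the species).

3 links

One longest chain: Alder Leaves → Red-backed Vole → Ermine → Lynx.
It has 4 species and 3 links.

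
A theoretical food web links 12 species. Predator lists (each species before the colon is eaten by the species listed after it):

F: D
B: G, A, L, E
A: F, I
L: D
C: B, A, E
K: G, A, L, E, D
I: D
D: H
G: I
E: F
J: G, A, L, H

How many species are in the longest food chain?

One longest chain: C → B → A → F → D → H.
It has 6 species and 5 links.

6 species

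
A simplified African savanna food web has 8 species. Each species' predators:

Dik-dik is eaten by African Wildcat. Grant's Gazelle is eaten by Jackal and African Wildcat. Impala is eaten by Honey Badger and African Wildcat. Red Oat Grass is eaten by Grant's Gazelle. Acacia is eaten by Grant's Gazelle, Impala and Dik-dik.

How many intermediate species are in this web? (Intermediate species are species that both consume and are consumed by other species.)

Intermediate species (has both prey and predators): Grant's Gazelle, Dik-dik, Impala.
Count: 3.

3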